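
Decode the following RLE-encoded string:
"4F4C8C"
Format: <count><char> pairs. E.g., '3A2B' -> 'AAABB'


Expanding each <count><char> pair:
  4F -> 'FFFF'
  4C -> 'CCCC'
  8C -> 'CCCCCCCC'

Decoded = FFFFCCCCCCCCCCCC


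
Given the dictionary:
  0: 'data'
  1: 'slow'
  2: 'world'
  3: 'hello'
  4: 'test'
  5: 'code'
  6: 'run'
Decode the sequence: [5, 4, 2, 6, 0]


Look up each index in the dictionary:
  5 -> 'code'
  4 -> 'test'
  2 -> 'world'
  6 -> 'run'
  0 -> 'data'

Decoded: "code test world run data"


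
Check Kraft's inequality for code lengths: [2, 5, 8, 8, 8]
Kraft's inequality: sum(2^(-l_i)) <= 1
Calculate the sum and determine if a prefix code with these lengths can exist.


Sum = 2^(-2) + 2^(-5) + 2^(-8) + 2^(-8) + 2^(-8)
    = 0.25 + 0.03125 + 0.00390625 + 0.00390625 + 0.00390625
    = 75/256 = 0.29296875
Since 0.29296875 <= 1, Kraft's inequality IS satisfied.
A prefix code with these lengths CAN exist.

Kraft sum = 0.29296875. Satisfied.


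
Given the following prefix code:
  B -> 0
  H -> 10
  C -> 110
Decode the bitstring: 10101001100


Decoding step by step:
Bits 10 -> H
Bits 10 -> H
Bits 10 -> H
Bits 0 -> B
Bits 110 -> C
Bits 0 -> B


Decoded message: HHHBCB


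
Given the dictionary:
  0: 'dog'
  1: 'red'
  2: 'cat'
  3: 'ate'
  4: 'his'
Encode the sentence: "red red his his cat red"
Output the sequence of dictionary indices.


Look up each word in the dictionary:
  'red' -> 1
  'red' -> 1
  'his' -> 4
  'his' -> 4
  'cat' -> 2
  'red' -> 1

Encoded: [1, 1, 4, 4, 2, 1]


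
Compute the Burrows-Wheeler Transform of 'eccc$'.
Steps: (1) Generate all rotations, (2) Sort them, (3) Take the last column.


Rotations (sorted):
  0: $eccc -> last char: c
  1: c$ecc -> last char: c
  2: cc$ec -> last char: c
  3: ccc$e -> last char: e
  4: eccc$ -> last char: $


BWT = ccce$


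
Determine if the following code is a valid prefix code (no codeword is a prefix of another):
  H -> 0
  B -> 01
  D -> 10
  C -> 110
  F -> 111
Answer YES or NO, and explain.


Checking each pair (does one codeword prefix another?):
  H='0' vs B='01': prefix -- VIOLATION

NO -- this is NOT a valid prefix code. H (0) is a prefix of B (01).


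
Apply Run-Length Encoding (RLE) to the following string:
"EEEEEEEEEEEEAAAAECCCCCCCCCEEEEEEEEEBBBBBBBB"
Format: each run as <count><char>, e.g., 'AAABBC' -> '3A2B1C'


Scanning runs left to right:
  i=0: run of 'E' x 12 -> '12E'
  i=12: run of 'A' x 4 -> '4A'
  i=16: run of 'E' x 1 -> '1E'
  i=17: run of 'C' x 9 -> '9C'
  i=26: run of 'E' x 9 -> '9E'
  i=35: run of 'B' x 8 -> '8B'

RLE = 12E4A1E9C9E8B


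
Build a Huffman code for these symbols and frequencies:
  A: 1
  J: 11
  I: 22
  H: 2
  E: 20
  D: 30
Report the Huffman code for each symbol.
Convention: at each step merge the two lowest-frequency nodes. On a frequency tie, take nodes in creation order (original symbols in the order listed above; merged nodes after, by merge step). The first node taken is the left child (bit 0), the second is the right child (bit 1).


Huffman tree construction:
Step 1: Merge A(1) + H(2) = 3
Step 2: Merge (A+H)(3) + J(11) = 14
Step 3: Merge ((A+H)+J)(14) + E(20) = 34
Step 4: Merge I(22) + D(30) = 52
Step 5: Merge (((A+H)+J)+E)(34) + (I+D)(52) = 86
Read each symbol's code off the tree from the root (left child = 0, right child = 1).

Codes:
  A: 0000 (length 4)
  J: 001 (length 3)
  I: 10 (length 2)
  H: 0001 (length 4)
  E: 01 (length 2)
  D: 11 (length 2)
Average code length: 189/86 = 2.1977 bits/symbol


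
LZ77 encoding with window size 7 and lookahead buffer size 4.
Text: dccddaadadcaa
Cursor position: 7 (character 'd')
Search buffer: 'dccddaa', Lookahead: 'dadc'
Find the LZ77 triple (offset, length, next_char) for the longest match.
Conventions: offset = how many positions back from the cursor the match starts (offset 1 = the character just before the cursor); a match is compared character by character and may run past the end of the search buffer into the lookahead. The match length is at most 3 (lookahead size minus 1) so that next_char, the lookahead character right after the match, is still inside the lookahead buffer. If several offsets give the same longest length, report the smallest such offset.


Try each offset into the search buffer:
  offset=1 (pos 6, char 'a'): match length 0
  offset=2 (pos 5, char 'a'): match length 0
  offset=3 (pos 4, char 'd'): match length 2
  offset=4 (pos 3, char 'd'): match length 1
  offset=5 (pos 2, char 'c'): match length 0
  offset=6 (pos 1, char 'c'): match length 0
  offset=7 (pos 0, char 'd'): match length 1
Longest match has length 2 at offset 3.
next_char = character at position 7 + 2 = 9 -> 'd'

Best match: offset=3, length=2 (matching 'da' starting at position 4)
LZ77 triple: (3, 2, 'd')


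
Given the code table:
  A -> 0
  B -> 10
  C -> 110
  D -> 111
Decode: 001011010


Decoding:
0 -> A
0 -> A
10 -> B
110 -> C
10 -> B


Result: AABCB


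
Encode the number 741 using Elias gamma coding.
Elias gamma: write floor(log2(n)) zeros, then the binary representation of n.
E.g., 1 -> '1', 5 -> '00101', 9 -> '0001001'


num_bits = floor(log2(741)) + 1 = 10
leading_zeros = num_bits - 1 = 9
binary(741) = 1011100101

Elias gamma(741) = '000000000' + '1011100101' = 0000000001011100101 (19 bits)


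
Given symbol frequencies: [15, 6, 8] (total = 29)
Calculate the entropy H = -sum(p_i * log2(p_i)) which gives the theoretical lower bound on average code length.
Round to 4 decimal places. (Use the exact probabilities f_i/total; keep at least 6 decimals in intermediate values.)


Per-symbol terms -p_i * log2(p_i) with p_i = f_i/29:
  p = 15/29 = 0.517241: log2(p) = -0.951090, -p*log2(p) = 0.491943
  p = 6/29 = 0.206897: log2(p) = -2.273018, -p*log2(p) = 0.470280
  p = 8/29 = 0.275862: log2(p) = -1.857981, -p*log2(p) = 0.512546
H = 0.491943 + 0.470280 + 0.512546 = 1.474769

H = 1.4748 bits/symbol


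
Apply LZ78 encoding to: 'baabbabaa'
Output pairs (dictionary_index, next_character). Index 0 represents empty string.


LZ78 encoding steps:
Dictionary: {0: ''}
Step 1: w='' (idx 0), next='b' -> output (0, 'b'), add 'b' as idx 1
Step 2: w='' (idx 0), next='a' -> output (0, 'a'), add 'a' as idx 2
Step 3: w='a' (idx 2), next='b' -> output (2, 'b'), add 'ab' as idx 3
Step 4: w='b' (idx 1), next='a' -> output (1, 'a'), add 'ba' as idx 4
Step 5: w='ba' (idx 4), next='a' -> output (4, 'a'), add 'baa' as idx 5


Encoded: [(0, 'b'), (0, 'a'), (2, 'b'), (1, 'a'), (4, 'a')]


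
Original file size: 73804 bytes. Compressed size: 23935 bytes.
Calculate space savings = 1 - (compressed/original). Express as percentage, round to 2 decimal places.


ratio = compressed/original = 23935/73804 = 0.324305
savings = 1 - ratio = 1 - 0.324305 = 0.675695
as a percentage: 0.675695 * 100 = 67.57%

Space savings = 1 - 23935/73804 = 67.57%


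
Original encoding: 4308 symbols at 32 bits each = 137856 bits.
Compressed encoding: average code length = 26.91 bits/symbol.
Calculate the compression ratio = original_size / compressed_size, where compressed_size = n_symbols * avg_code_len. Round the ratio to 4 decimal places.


original_size = n_symbols * orig_bits = 4308 * 32 = 137856 bits
compressed_size = n_symbols * avg_code_len = 4308 * 26.91 = 115928.28 bits
ratio = original_size / compressed_size = 137856 / 115928.28 = 1.1891

Compression ratio = 1.1891


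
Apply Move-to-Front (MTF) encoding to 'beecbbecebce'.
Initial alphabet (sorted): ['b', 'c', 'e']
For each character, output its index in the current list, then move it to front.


MTF encoding:
'b': index 0 in ['b', 'c', 'e'] -> ['b', 'c', 'e']
'e': index 2 in ['b', 'c', 'e'] -> ['e', 'b', 'c']
'e': index 0 in ['e', 'b', 'c'] -> ['e', 'b', 'c']
'c': index 2 in ['e', 'b', 'c'] -> ['c', 'e', 'b']
'b': index 2 in ['c', 'e', 'b'] -> ['b', 'c', 'e']
'b': index 0 in ['b', 'c', 'e'] -> ['b', 'c', 'e']
'e': index 2 in ['b', 'c', 'e'] -> ['e', 'b', 'c']
'c': index 2 in ['e', 'b', 'c'] -> ['c', 'e', 'b']
'e': index 1 in ['c', 'e', 'b'] -> ['e', 'c', 'b']
'b': index 2 in ['e', 'c', 'b'] -> ['b', 'e', 'c']
'c': index 2 in ['b', 'e', 'c'] -> ['c', 'b', 'e']
'e': index 2 in ['c', 'b', 'e'] -> ['e', 'c', 'b']


Output: [0, 2, 0, 2, 2, 0, 2, 2, 1, 2, 2, 2]


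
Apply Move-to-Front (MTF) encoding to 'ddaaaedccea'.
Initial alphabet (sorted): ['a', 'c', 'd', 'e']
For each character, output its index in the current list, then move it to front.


MTF encoding:
'd': index 2 in ['a', 'c', 'd', 'e'] -> ['d', 'a', 'c', 'e']
'd': index 0 in ['d', 'a', 'c', 'e'] -> ['d', 'a', 'c', 'e']
'a': index 1 in ['d', 'a', 'c', 'e'] -> ['a', 'd', 'c', 'e']
'a': index 0 in ['a', 'd', 'c', 'e'] -> ['a', 'd', 'c', 'e']
'a': index 0 in ['a', 'd', 'c', 'e'] -> ['a', 'd', 'c', 'e']
'e': index 3 in ['a', 'd', 'c', 'e'] -> ['e', 'a', 'd', 'c']
'd': index 2 in ['e', 'a', 'd', 'c'] -> ['d', 'e', 'a', 'c']
'c': index 3 in ['d', 'e', 'a', 'c'] -> ['c', 'd', 'e', 'a']
'c': index 0 in ['c', 'd', 'e', 'a'] -> ['c', 'd', 'e', 'a']
'e': index 2 in ['c', 'd', 'e', 'a'] -> ['e', 'c', 'd', 'a']
'a': index 3 in ['e', 'c', 'd', 'a'] -> ['a', 'e', 'c', 'd']


Output: [2, 0, 1, 0, 0, 3, 2, 3, 0, 2, 3]


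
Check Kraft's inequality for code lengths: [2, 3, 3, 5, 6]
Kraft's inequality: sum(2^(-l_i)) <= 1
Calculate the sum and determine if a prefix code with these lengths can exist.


Sum = 2^(-2) + 2^(-3) + 2^(-3) + 2^(-5) + 2^(-6)
    = 0.25 + 0.125 + 0.125 + 0.03125 + 0.015625
    = 35/64 = 0.546875
Since 0.546875 <= 1, Kraft's inequality IS satisfied.
A prefix code with these lengths CAN exist.

Kraft sum = 0.546875. Satisfied.


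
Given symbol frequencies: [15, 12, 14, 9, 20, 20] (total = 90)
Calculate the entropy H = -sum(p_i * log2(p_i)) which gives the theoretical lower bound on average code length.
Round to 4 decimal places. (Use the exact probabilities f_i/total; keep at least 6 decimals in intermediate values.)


Per-symbol terms -p_i * log2(p_i) with p_i = f_i/90:
  p = 15/90 = 0.166667: log2(p) = -2.584963, -p*log2(p) = 0.430827
  p = 12/90 = 0.133333: log2(p) = -2.906891, -p*log2(p) = 0.387585
  p = 14/90 = 0.155556: log2(p) = -2.684498, -p*log2(p) = 0.417589
  p = 9/90 = 0.100000: log2(p) = -3.321928, -p*log2(p) = 0.332193
  p = 20/90 = 0.222222: log2(p) = -2.169925, -p*log2(p) = 0.482206
  p = 20/90 = 0.222222: log2(p) = -2.169925, -p*log2(p) = 0.482206
H = 0.430827 + 0.387585 + 0.417589 + 0.332193 + 0.482206 + 0.482206 = 2.532606

H = 2.5326 bits/symbol


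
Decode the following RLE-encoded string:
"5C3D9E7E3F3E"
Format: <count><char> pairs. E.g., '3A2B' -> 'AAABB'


Expanding each <count><char> pair:
  5C -> 'CCCCC'
  3D -> 'DDD'
  9E -> 'EEEEEEEEE'
  7E -> 'EEEEEEE'
  3F -> 'FFF'
  3E -> 'EEE'

Decoded = CCCCCDDDEEEEEEEEEEEEEEEEFFFEEE


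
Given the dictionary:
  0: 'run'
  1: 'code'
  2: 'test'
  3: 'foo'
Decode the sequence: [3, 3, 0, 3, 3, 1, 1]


Look up each index in the dictionary:
  3 -> 'foo'
  3 -> 'foo'
  0 -> 'run'
  3 -> 'foo'
  3 -> 'foo'
  1 -> 'code'
  1 -> 'code'

Decoded: "foo foo run foo foo code code"


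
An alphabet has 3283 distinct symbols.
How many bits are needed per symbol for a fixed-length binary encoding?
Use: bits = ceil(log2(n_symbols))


log2(3283) = 11.6808
Bracket: 2^11 = 2048 < 3283 <= 2^12 = 4096
So ceil(log2(3283)) = 12

bits = ceil(log2(3283)) = ceil(11.6808) = 12 bits


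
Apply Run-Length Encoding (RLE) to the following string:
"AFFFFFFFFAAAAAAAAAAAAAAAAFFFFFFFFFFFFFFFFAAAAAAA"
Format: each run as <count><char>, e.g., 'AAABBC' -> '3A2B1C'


Scanning runs left to right:
  i=0: run of 'A' x 1 -> '1A'
  i=1: run of 'F' x 8 -> '8F'
  i=9: run of 'A' x 16 -> '16A'
  i=25: run of 'F' x 16 -> '16F'
  i=41: run of 'A' x 7 -> '7A'

RLE = 1A8F16A16F7A


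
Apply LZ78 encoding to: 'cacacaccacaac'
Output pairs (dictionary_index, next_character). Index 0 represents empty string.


LZ78 encoding steps:
Dictionary: {0: ''}
Step 1: w='' (idx 0), next='c' -> output (0, 'c'), add 'c' as idx 1
Step 2: w='' (idx 0), next='a' -> output (0, 'a'), add 'a' as idx 2
Step 3: w='c' (idx 1), next='a' -> output (1, 'a'), add 'ca' as idx 3
Step 4: w='ca' (idx 3), next='c' -> output (3, 'c'), add 'cac' as idx 4
Step 5: w='cac' (idx 4), next='a' -> output (4, 'a'), add 'caca' as idx 5
Step 6: w='a' (idx 2), next='c' -> output (2, 'c'), add 'ac' as idx 6


Encoded: [(0, 'c'), (0, 'a'), (1, 'a'), (3, 'c'), (4, 'a'), (2, 'c')]


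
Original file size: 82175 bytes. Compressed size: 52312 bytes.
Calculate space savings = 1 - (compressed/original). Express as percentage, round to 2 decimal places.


ratio = compressed/original = 52312/82175 = 0.636593
savings = 1 - ratio = 1 - 0.636593 = 0.363407
as a percentage: 0.363407 * 100 = 36.34%

Space savings = 1 - 52312/82175 = 36.34%


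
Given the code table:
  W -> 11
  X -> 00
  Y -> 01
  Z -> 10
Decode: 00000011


Decoding:
00 -> X
00 -> X
00 -> X
11 -> W


Result: XXXW


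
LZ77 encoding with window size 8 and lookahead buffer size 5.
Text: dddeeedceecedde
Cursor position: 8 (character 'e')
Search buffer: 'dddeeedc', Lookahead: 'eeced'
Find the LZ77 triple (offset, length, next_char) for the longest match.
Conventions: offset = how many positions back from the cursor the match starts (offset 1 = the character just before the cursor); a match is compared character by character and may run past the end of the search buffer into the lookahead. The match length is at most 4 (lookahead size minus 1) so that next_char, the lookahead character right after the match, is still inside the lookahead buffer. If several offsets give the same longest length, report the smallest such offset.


Try each offset into the search buffer:
  offset=1 (pos 7, char 'c'): match length 0
  offset=2 (pos 6, char 'd'): match length 0
  offset=3 (pos 5, char 'e'): match length 1
  offset=4 (pos 4, char 'e'): match length 2
  offset=5 (pos 3, char 'e'): match length 2
  offset=6 (pos 2, char 'd'): match length 0
  offset=7 (pos 1, char 'd'): match length 0
  offset=8 (pos 0, char 'd'): match length 0
Longest match has length 2, found at offsets 4, 5; take the smallest, offset 4.
next_char = character at position 8 + 2 = 10 -> 'c'

Best match: offset=4, length=2 (matching 'ee' starting at position 4)
LZ77 triple: (4, 2, 'c')


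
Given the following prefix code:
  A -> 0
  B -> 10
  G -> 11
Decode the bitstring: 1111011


Decoding step by step:
Bits 11 -> G
Bits 11 -> G
Bits 0 -> A
Bits 11 -> G


Decoded message: GGAG


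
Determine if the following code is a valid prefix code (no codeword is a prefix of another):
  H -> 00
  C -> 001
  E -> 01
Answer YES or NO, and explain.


Checking each pair (does one codeword prefix another?):
  H='00' vs C='001': prefix -- VIOLATION

NO -- this is NOT a valid prefix code. H (00) is a prefix of C (001).


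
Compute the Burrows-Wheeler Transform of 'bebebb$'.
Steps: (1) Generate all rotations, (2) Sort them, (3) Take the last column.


Rotations (sorted):
  0: $bebebb -> last char: b
  1: b$bebeb -> last char: b
  2: bb$bebe -> last char: e
  3: bebb$be -> last char: e
  4: bebebb$ -> last char: $
  5: ebb$beb -> last char: b
  6: ebebb$b -> last char: b


BWT = bbee$bb


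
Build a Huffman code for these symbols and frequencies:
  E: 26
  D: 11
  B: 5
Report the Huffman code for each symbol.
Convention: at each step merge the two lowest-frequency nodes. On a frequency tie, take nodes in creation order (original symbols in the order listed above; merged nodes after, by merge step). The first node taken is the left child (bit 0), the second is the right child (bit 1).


Huffman tree construction:
Step 1: Merge B(5) + D(11) = 16
Step 2: Merge (B+D)(16) + E(26) = 42
Read each symbol's code off the tree from the root (left child = 0, right child = 1).

Codes:
  E: 1 (length 1)
  D: 01 (length 2)
  B: 00 (length 2)
Average code length: 58/42 = 1.3810 bits/symbol


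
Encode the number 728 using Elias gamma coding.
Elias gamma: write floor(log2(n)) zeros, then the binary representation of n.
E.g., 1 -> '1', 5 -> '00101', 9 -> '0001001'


num_bits = floor(log2(728)) + 1 = 10
leading_zeros = num_bits - 1 = 9
binary(728) = 1011011000

Elias gamma(728) = '000000000' + '1011011000' = 0000000001011011000 (19 bits)


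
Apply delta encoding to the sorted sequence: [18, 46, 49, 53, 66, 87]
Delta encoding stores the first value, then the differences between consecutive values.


First value: 18
Deltas:
  46 - 18 = 28
  49 - 46 = 3
  53 - 49 = 4
  66 - 53 = 13
  87 - 66 = 21


Delta encoded: [18, 28, 3, 4, 13, 21]


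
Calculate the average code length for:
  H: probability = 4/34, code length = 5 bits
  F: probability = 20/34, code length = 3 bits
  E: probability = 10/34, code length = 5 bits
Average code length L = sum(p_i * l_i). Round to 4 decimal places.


Weighted contributions p_i * l_i:
  H: (4/34) * 5 = 20/34
  F: (20/34) * 3 = 60/34
  E: (10/34) * 5 = 50/34
Sum = (20 + 60 + 50)/34 = 130/34

L = 130/34 = 3.8235 bits/symbol


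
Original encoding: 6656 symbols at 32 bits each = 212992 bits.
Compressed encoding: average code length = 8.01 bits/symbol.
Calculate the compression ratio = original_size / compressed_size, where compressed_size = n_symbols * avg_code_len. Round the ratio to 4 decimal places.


original_size = n_symbols * orig_bits = 6656 * 32 = 212992 bits
compressed_size = n_symbols * avg_code_len = 6656 * 8.01 = 53314.56 bits
ratio = original_size / compressed_size = 212992 / 53314.56 = 3.995

Compression ratio = 3.995


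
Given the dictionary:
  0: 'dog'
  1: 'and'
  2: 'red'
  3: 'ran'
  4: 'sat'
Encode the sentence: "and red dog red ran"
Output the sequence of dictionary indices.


Look up each word in the dictionary:
  'and' -> 1
  'red' -> 2
  'dog' -> 0
  'red' -> 2
  'ran' -> 3

Encoded: [1, 2, 0, 2, 3]


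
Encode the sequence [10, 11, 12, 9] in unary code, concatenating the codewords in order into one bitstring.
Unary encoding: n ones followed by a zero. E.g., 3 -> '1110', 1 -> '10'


Encode each number as n ones followed by a terminating 0:
  10 -> 11111111110 (11 bits)
  11 -> 111111111110 (12 bits)
  12 -> 1111111111110 (13 bits)
  9 -> 1111111110 (10 bits)
Total length = 11 + 12 + 13 + 10 = 46 bits.

Unary([10, 11, 12, 9]) = 1111111111011111111111011111111111101111111110 (46 bits)


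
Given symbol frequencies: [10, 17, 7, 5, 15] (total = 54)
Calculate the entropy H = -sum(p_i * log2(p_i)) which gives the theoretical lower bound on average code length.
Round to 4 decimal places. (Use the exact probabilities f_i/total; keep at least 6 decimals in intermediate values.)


Per-symbol terms -p_i * log2(p_i) with p_i = f_i/54:
  p = 10/54 = 0.185185: log2(p) = -2.432959, -p*log2(p) = 0.450548
  p = 17/54 = 0.314815: log2(p) = -1.667425, -p*log2(p) = 0.524930
  p = 7/54 = 0.129630: log2(p) = -2.947533, -p*log2(p) = 0.382088
  p = 5/54 = 0.092593: log2(p) = -3.432959, -p*log2(p) = 0.317867
  p = 15/54 = 0.277778: log2(p) = -1.847997, -p*log2(p) = 0.513332
H = 0.450548 + 0.524930 + 0.382088 + 0.317867 + 0.513332 = 2.188765

H = 2.1888 bits/symbol


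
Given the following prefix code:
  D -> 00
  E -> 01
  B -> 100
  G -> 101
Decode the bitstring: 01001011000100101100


Decoding step by step:
Bits 01 -> E
Bits 00 -> D
Bits 101 -> G
Bits 100 -> B
Bits 01 -> E
Bits 00 -> D
Bits 101 -> G
Bits 100 -> B


Decoded message: EDGBEDGB


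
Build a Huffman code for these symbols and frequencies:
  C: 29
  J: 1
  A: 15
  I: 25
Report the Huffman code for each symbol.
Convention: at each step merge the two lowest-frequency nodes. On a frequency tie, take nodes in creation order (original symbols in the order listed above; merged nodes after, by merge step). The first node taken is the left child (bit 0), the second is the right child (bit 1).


Huffman tree construction:
Step 1: Merge J(1) + A(15) = 16
Step 2: Merge (J+A)(16) + I(25) = 41
Step 3: Merge C(29) + ((J+A)+I)(41) = 70
Read each symbol's code off the tree from the root (left child = 0, right child = 1).

Codes:
  C: 0 (length 1)
  J: 100 (length 3)
  A: 101 (length 3)
  I: 11 (length 2)
Average code length: 127/70 = 1.8143 bits/symbol


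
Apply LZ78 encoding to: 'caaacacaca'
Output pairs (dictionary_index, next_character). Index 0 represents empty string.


LZ78 encoding steps:
Dictionary: {0: ''}
Step 1: w='' (idx 0), next='c' -> output (0, 'c'), add 'c' as idx 1
Step 2: w='' (idx 0), next='a' -> output (0, 'a'), add 'a' as idx 2
Step 3: w='a' (idx 2), next='a' -> output (2, 'a'), add 'aa' as idx 3
Step 4: w='c' (idx 1), next='a' -> output (1, 'a'), add 'ca' as idx 4
Step 5: w='ca' (idx 4), next='c' -> output (4, 'c'), add 'cac' as idx 5
Step 6: w='a' (idx 2), end of input -> output (2, '')


Encoded: [(0, 'c'), (0, 'a'), (2, 'a'), (1, 'a'), (4, 'c'), (2, '')]


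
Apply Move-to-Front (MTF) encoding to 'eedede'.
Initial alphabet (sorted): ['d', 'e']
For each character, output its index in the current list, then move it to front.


MTF encoding:
'e': index 1 in ['d', 'e'] -> ['e', 'd']
'e': index 0 in ['e', 'd'] -> ['e', 'd']
'd': index 1 in ['e', 'd'] -> ['d', 'e']
'e': index 1 in ['d', 'e'] -> ['e', 'd']
'd': index 1 in ['e', 'd'] -> ['d', 'e']
'e': index 1 in ['d', 'e'] -> ['e', 'd']


Output: [1, 0, 1, 1, 1, 1]


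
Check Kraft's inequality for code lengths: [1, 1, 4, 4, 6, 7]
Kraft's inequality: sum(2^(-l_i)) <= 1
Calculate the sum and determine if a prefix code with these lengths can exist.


Sum = 2^(-1) + 2^(-1) + 2^(-4) + 2^(-4) + 2^(-6) + 2^(-7)
    = 0.5 + 0.5 + 0.0625 + 0.0625 + 0.015625 + 0.0078125
    = 147/128 = 1.1484375
Since 1.1484375 > 1, Kraft's inequality is NOT satisfied.
A prefix code with these lengths CANNOT exist.

Kraft sum = 1.1484375. Not satisfied.


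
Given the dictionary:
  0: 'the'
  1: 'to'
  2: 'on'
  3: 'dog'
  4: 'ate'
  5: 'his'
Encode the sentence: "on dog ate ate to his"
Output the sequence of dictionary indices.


Look up each word in the dictionary:
  'on' -> 2
  'dog' -> 3
  'ate' -> 4
  'ate' -> 4
  'to' -> 1
  'his' -> 5

Encoded: [2, 3, 4, 4, 1, 5]


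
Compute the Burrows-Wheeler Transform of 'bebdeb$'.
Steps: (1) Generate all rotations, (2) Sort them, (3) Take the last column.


Rotations (sorted):
  0: $bebdeb -> last char: b
  1: b$bebde -> last char: e
  2: bdeb$be -> last char: e
  3: bebdeb$ -> last char: $
  4: deb$beb -> last char: b
  5: eb$bebd -> last char: d
  6: ebdeb$b -> last char: b


BWT = bee$bdb


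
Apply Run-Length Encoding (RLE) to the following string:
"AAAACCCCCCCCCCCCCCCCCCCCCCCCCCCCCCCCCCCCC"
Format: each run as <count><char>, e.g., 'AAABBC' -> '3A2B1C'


Scanning runs left to right:
  i=0: run of 'A' x 4 -> '4A'
  i=4: run of 'C' x 37 -> '37C'

RLE = 4A37C


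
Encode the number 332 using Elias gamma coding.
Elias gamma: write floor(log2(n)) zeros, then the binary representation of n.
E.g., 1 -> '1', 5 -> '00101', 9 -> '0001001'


num_bits = floor(log2(332)) + 1 = 9
leading_zeros = num_bits - 1 = 8
binary(332) = 101001100

Elias gamma(332) = '00000000' + '101001100' = 00000000101001100 (17 bits)


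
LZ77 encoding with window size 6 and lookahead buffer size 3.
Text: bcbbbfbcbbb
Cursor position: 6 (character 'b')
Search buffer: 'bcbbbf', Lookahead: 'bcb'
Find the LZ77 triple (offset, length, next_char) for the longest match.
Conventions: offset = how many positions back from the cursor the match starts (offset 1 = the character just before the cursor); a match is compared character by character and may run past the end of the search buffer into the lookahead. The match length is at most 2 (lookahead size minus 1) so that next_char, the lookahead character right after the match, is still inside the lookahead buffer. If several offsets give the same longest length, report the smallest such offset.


Try each offset into the search buffer:
  offset=1 (pos 5, char 'f'): match length 0
  offset=2 (pos 4, char 'b'): match length 1
  offset=3 (pos 3, char 'b'): match length 1
  offset=4 (pos 2, char 'b'): match length 1
  offset=5 (pos 1, char 'c'): match length 0
  offset=6 (pos 0, char 'b'): match length 2
Longest match has length 2 at offset 6.
next_char = character at position 6 + 2 = 8 -> 'b'

Best match: offset=6, length=2 (matching 'bc' starting at position 0)
LZ77 triple: (6, 2, 'b')


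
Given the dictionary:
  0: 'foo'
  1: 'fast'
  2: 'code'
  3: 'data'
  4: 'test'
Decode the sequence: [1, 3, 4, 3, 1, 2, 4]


Look up each index in the dictionary:
  1 -> 'fast'
  3 -> 'data'
  4 -> 'test'
  3 -> 'data'
  1 -> 'fast'
  2 -> 'code'
  4 -> 'test'

Decoded: "fast data test data fast code test"


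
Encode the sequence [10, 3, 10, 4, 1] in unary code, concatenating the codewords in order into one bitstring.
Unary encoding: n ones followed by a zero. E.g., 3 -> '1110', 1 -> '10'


Encode each number as n ones followed by a terminating 0:
  10 -> 11111111110 (11 bits)
  3 -> 1110 (4 bits)
  10 -> 11111111110 (11 bits)
  4 -> 11110 (5 bits)
  1 -> 10 (2 bits)
Total length = 11 + 4 + 11 + 5 + 2 = 33 bits.

Unary([10, 3, 10, 4, 1]) = 111111111101110111111111101111010 (33 bits)


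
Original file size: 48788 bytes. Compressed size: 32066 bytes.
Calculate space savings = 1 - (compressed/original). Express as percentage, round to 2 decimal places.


ratio = compressed/original = 32066/48788 = 0.657252
savings = 1 - ratio = 1 - 0.657252 = 0.342748
as a percentage: 0.342748 * 100 = 34.27%

Space savings = 1 - 32066/48788 = 34.27%


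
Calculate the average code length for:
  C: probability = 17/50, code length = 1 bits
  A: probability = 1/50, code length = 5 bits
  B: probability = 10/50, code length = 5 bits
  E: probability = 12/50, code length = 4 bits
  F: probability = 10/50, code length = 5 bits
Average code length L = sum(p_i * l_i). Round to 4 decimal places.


Weighted contributions p_i * l_i:
  C: (17/50) * 1 = 17/50
  A: (1/50) * 5 = 5/50
  B: (10/50) * 5 = 50/50
  E: (12/50) * 4 = 48/50
  F: (10/50) * 5 = 50/50
Sum = (17 + 5 + 50 + 48 + 50)/50 = 170/50

L = 170/50 = 3.4000 bits/symbol


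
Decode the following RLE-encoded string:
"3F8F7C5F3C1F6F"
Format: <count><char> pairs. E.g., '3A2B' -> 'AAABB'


Expanding each <count><char> pair:
  3F -> 'FFF'
  8F -> 'FFFFFFFF'
  7C -> 'CCCCCCC'
  5F -> 'FFFFF'
  3C -> 'CCC'
  1F -> 'F'
  6F -> 'FFFFFF'

Decoded = FFFFFFFFFFFCCCCCCCFFFFFCCCFFFFFFF


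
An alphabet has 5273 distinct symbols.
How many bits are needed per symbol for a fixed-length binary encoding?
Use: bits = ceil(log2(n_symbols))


log2(5273) = 12.3644
Bracket: 2^12 = 4096 < 5273 <= 2^13 = 8192
So ceil(log2(5273)) = 13

bits = ceil(log2(5273)) = ceil(12.3644) = 13 bits


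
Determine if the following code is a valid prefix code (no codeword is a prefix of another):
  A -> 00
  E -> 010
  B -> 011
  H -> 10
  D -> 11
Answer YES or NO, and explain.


Checking each pair (does one codeword prefix another?):
  A='00' vs E='010': no prefix
  A='00' vs B='011': no prefix
  A='00' vs H='10': no prefix
  A='00' vs D='11': no prefix
  E='010' vs A='00': no prefix
  E='010' vs B='011': no prefix
  E='010' vs H='10': no prefix
  E='010' vs D='11': no prefix
  B='011' vs A='00': no prefix
  B='011' vs E='010': no prefix
  B='011' vs H='10': no prefix
  B='011' vs D='11': no prefix
  H='10' vs A='00': no prefix
  H='10' vs E='010': no prefix
  H='10' vs B='011': no prefix
  H='10' vs D='11': no prefix
  D='11' vs A='00': no prefix
  D='11' vs E='010': no prefix
  D='11' vs B='011': no prefix
  D='11' vs H='10': no prefix
No violation found over all pairs.

YES -- this is a valid prefix code. No codeword is a prefix of any other codeword.


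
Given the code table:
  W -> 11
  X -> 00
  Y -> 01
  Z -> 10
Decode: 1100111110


Decoding:
11 -> W
00 -> X
11 -> W
11 -> W
10 -> Z


Result: WXWWZ


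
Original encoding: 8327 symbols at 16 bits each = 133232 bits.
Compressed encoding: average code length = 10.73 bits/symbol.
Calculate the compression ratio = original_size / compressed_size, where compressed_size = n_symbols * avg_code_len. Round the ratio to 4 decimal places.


original_size = n_symbols * orig_bits = 8327 * 16 = 133232 bits
compressed_size = n_symbols * avg_code_len = 8327 * 10.73 = 89348.71 bits
ratio = original_size / compressed_size = 133232 / 89348.71 = 1.4911

Compression ratio = 1.4911


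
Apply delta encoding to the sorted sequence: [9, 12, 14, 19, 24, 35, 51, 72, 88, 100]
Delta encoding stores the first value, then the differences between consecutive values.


First value: 9
Deltas:
  12 - 9 = 3
  14 - 12 = 2
  19 - 14 = 5
  24 - 19 = 5
  35 - 24 = 11
  51 - 35 = 16
  72 - 51 = 21
  88 - 72 = 16
  100 - 88 = 12


Delta encoded: [9, 3, 2, 5, 5, 11, 16, 21, 16, 12]


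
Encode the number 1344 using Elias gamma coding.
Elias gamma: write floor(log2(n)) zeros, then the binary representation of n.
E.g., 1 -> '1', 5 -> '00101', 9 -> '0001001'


num_bits = floor(log2(1344)) + 1 = 11
leading_zeros = num_bits - 1 = 10
binary(1344) = 10101000000

Elias gamma(1344) = '0000000000' + '10101000000' = 000000000010101000000 (21 bits)


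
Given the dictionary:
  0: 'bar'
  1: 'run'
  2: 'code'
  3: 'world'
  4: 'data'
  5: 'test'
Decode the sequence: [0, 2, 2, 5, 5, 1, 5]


Look up each index in the dictionary:
  0 -> 'bar'
  2 -> 'code'
  2 -> 'code'
  5 -> 'test'
  5 -> 'test'
  1 -> 'run'
  5 -> 'test'

Decoded: "bar code code test test run test"


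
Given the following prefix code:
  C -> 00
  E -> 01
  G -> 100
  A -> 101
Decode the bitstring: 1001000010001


Decoding step by step:
Bits 100 -> G
Bits 100 -> G
Bits 00 -> C
Bits 100 -> G
Bits 01 -> E


Decoded message: GGCGE


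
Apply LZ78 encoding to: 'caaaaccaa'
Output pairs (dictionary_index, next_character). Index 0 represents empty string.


LZ78 encoding steps:
Dictionary: {0: ''}
Step 1: w='' (idx 0), next='c' -> output (0, 'c'), add 'c' as idx 1
Step 2: w='' (idx 0), next='a' -> output (0, 'a'), add 'a' as idx 2
Step 3: w='a' (idx 2), next='a' -> output (2, 'a'), add 'aa' as idx 3
Step 4: w='a' (idx 2), next='c' -> output (2, 'c'), add 'ac' as idx 4
Step 5: w='c' (idx 1), next='a' -> output (1, 'a'), add 'ca' as idx 5
Step 6: w='a' (idx 2), end of input -> output (2, '')


Encoded: [(0, 'c'), (0, 'a'), (2, 'a'), (2, 'c'), (1, 'a'), (2, '')]


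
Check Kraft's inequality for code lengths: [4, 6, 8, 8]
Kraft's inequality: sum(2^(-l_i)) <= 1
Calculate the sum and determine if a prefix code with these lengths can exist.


Sum = 2^(-4) + 2^(-6) + 2^(-8) + 2^(-8)
    = 0.0625 + 0.015625 + 0.00390625 + 0.00390625
    = 22/256 = 0.0859375
Since 0.0859375 <= 1, Kraft's inequality IS satisfied.
A prefix code with these lengths CAN exist.

Kraft sum = 0.0859375. Satisfied.


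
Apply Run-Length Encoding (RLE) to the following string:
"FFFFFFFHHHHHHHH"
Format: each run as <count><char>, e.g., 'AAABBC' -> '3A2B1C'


Scanning runs left to right:
  i=0: run of 'F' x 7 -> '7F'
  i=7: run of 'H' x 8 -> '8H'

RLE = 7F8H


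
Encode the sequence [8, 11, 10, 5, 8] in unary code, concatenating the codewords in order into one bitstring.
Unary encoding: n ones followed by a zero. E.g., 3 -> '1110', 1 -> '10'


Encode each number as n ones followed by a terminating 0:
  8 -> 111111110 (9 bits)
  11 -> 111111111110 (12 bits)
  10 -> 11111111110 (11 bits)
  5 -> 111110 (6 bits)
  8 -> 111111110 (9 bits)
Total length = 9 + 12 + 11 + 6 + 9 = 47 bits.

Unary([8, 11, 10, 5, 8]) = 11111111011111111111011111111110111110111111110 (47 bits)


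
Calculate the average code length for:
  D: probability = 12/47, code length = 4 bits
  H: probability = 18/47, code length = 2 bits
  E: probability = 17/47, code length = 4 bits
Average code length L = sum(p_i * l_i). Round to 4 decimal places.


Weighted contributions p_i * l_i:
  D: (12/47) * 4 = 48/47
  H: (18/47) * 2 = 36/47
  E: (17/47) * 4 = 68/47
Sum = (48 + 36 + 68)/47 = 152/47

L = 152/47 = 3.2340 bits/symbol


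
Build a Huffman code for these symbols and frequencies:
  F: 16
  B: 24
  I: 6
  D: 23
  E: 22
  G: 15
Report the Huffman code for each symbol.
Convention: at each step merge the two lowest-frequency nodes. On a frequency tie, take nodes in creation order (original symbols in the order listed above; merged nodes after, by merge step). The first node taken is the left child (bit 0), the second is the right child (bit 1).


Huffman tree construction:
Step 1: Merge I(6) + G(15) = 21
Step 2: Merge F(16) + (I+G)(21) = 37
Step 3: Merge E(22) + D(23) = 45
Step 4: Merge B(24) + (F+(I+G))(37) = 61
Step 5: Merge (E+D)(45) + (B+(F+(I+G)))(61) = 106
Read each symbol's code off the tree from the root (left child = 0, right child = 1).

Codes:
  F: 110 (length 3)
  B: 10 (length 2)
  I: 1110 (length 4)
  D: 01 (length 2)
  E: 00 (length 2)
  G: 1111 (length 4)
Average code length: 270/106 = 2.5472 bits/symbol


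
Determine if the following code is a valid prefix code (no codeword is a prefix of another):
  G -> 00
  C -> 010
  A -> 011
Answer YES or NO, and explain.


Checking each pair (does one codeword prefix another?):
  G='00' vs C='010': no prefix
  G='00' vs A='011': no prefix
  C='010' vs G='00': no prefix
  C='010' vs A='011': no prefix
  A='011' vs G='00': no prefix
  A='011' vs C='010': no prefix
No violation found over all pairs.

YES -- this is a valid prefix code. No codeword is a prefix of any other codeword.


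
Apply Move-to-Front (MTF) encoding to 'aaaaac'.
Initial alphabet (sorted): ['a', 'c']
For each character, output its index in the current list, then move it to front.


MTF encoding:
'a': index 0 in ['a', 'c'] -> ['a', 'c']
'a': index 0 in ['a', 'c'] -> ['a', 'c']
'a': index 0 in ['a', 'c'] -> ['a', 'c']
'a': index 0 in ['a', 'c'] -> ['a', 'c']
'a': index 0 in ['a', 'c'] -> ['a', 'c']
'c': index 1 in ['a', 'c'] -> ['c', 'a']


Output: [0, 0, 0, 0, 0, 1]


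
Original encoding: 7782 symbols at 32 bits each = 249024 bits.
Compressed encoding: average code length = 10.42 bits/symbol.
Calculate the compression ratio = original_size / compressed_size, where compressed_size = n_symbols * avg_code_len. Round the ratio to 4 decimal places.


original_size = n_symbols * orig_bits = 7782 * 32 = 249024 bits
compressed_size = n_symbols * avg_code_len = 7782 * 10.42 = 81088.44 bits
ratio = original_size / compressed_size = 249024 / 81088.44 = 3.071

Compression ratio = 3.071


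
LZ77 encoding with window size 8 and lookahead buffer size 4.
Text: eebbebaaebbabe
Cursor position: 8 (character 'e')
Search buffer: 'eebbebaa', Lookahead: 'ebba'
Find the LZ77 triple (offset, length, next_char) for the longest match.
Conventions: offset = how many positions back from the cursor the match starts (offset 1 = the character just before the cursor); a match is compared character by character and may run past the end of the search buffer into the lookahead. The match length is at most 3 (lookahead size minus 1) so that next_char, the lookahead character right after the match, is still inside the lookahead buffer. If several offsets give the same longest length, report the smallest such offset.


Try each offset into the search buffer:
  offset=1 (pos 7, char 'a'): match length 0
  offset=2 (pos 6, char 'a'): match length 0
  offset=3 (pos 5, char 'b'): match length 0
  offset=4 (pos 4, char 'e'): match length 2
  offset=5 (pos 3, char 'b'): match length 0
  offset=6 (pos 2, char 'b'): match length 0
  offset=7 (pos 1, char 'e'): match length 3
  offset=8 (pos 0, char 'e'): match length 1
Longest match has length 3 at offset 7.
next_char = character at position 8 + 3 = 11 -> 'a'

Best match: offset=7, length=3 (matching 'ebb' starting at position 1)
LZ77 triple: (7, 3, 'a')


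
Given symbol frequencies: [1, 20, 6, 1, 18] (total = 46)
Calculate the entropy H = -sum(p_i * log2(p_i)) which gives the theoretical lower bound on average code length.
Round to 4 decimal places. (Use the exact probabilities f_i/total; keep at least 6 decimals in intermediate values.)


Per-symbol terms -p_i * log2(p_i) with p_i = f_i/46:
  p = 1/46 = 0.021739: log2(p) = -5.523562, -p*log2(p) = 0.120077
  p = 20/46 = 0.434783: log2(p) = -1.201634, -p*log2(p) = 0.522450
  p = 6/46 = 0.130435: log2(p) = -2.938599, -p*log2(p) = 0.383296
  p = 1/46 = 0.021739: log2(p) = -5.523562, -p*log2(p) = 0.120077
  p = 18/46 = 0.391304: log2(p) = -1.353637, -p*log2(p) = 0.529684
H = 0.120077 + 0.522450 + 0.383296 + 0.120077 + 0.529684 = 1.675584

H = 1.6756 bits/symbol


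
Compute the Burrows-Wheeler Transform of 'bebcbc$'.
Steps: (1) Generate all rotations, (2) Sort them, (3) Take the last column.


Rotations (sorted):
  0: $bebcbc -> last char: c
  1: bc$bebc -> last char: c
  2: bcbc$be -> last char: e
  3: bebcbc$ -> last char: $
  4: c$bebcb -> last char: b
  5: cbc$beb -> last char: b
  6: ebcbc$b -> last char: b


BWT = cce$bbb


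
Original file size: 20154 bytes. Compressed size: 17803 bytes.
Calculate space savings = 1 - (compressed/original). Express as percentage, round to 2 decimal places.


ratio = compressed/original = 17803/20154 = 0.883348
savings = 1 - ratio = 1 - 0.883348 = 0.116652
as a percentage: 0.116652 * 100 = 11.67%

Space savings = 1 - 17803/20154 = 11.67%


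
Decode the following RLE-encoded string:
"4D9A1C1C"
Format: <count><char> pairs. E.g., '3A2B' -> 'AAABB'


Expanding each <count><char> pair:
  4D -> 'DDDD'
  9A -> 'AAAAAAAAA'
  1C -> 'C'
  1C -> 'C'

Decoded = DDDDAAAAAAAAACC


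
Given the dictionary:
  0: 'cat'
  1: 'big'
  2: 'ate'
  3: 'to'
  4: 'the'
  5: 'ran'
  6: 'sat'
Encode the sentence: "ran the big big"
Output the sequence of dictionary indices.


Look up each word in the dictionary:
  'ran' -> 5
  'the' -> 4
  'big' -> 1
  'big' -> 1

Encoded: [5, 4, 1, 1]


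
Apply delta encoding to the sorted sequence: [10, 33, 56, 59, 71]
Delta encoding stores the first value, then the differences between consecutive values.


First value: 10
Deltas:
  33 - 10 = 23
  56 - 33 = 23
  59 - 56 = 3
  71 - 59 = 12


Delta encoded: [10, 23, 23, 3, 12]


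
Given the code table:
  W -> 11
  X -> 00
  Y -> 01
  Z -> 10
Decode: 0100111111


Decoding:
01 -> Y
00 -> X
11 -> W
11 -> W
11 -> W


Result: YXWWW


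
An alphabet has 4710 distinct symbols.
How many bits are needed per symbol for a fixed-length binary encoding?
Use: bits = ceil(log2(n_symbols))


log2(4710) = 12.2015
Bracket: 2^12 = 4096 < 4710 <= 2^13 = 8192
So ceil(log2(4710)) = 13

bits = ceil(log2(4710)) = ceil(12.2015) = 13 bits


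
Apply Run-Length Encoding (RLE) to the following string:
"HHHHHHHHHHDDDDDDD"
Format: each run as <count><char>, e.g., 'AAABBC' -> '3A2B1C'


Scanning runs left to right:
  i=0: run of 'H' x 10 -> '10H'
  i=10: run of 'D' x 7 -> '7D'

RLE = 10H7D


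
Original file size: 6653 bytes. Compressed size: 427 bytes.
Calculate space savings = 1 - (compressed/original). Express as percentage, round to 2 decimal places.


ratio = compressed/original = 427/6653 = 0.064182
savings = 1 - ratio = 1 - 0.064182 = 0.935818
as a percentage: 0.935818 * 100 = 93.58%

Space savings = 1 - 427/6653 = 93.58%


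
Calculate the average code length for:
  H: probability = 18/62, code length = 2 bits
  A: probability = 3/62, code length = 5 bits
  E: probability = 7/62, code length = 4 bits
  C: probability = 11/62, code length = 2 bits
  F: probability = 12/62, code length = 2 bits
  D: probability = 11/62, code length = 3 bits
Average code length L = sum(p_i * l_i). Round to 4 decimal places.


Weighted contributions p_i * l_i:
  H: (18/62) * 2 = 36/62
  A: (3/62) * 5 = 15/62
  E: (7/62) * 4 = 28/62
  C: (11/62) * 2 = 22/62
  F: (12/62) * 2 = 24/62
  D: (11/62) * 3 = 33/62
Sum = (36 + 15 + 28 + 22 + 24 + 33)/62 = 158/62

L = 158/62 = 2.5484 bits/symbol


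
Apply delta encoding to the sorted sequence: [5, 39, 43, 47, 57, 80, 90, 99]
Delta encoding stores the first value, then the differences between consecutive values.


First value: 5
Deltas:
  39 - 5 = 34
  43 - 39 = 4
  47 - 43 = 4
  57 - 47 = 10
  80 - 57 = 23
  90 - 80 = 10
  99 - 90 = 9


Delta encoded: [5, 34, 4, 4, 10, 23, 10, 9]


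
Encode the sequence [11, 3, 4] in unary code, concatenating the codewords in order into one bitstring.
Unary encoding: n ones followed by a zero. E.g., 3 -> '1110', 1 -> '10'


Encode each number as n ones followed by a terminating 0:
  11 -> 111111111110 (12 bits)
  3 -> 1110 (4 bits)
  4 -> 11110 (5 bits)
Total length = 12 + 4 + 5 = 21 bits.

Unary([11, 3, 4]) = 111111111110111011110 (21 bits)
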